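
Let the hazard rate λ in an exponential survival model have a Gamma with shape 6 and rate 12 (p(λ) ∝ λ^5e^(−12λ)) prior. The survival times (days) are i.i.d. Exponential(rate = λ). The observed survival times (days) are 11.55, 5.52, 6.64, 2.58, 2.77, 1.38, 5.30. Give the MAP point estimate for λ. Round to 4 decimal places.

λ̂_MAP = 0.2514

The Exponential(rate=λ) likelihood is ∝ λ^n e^(−λΣtᵢ). Here n = 7 and Σtᵢ = 11.55 + 5.52 + 6.64 + 2.58 + 2.77 + 1.38 + 5.30 = 35.74.
Posterior ∝ λ^5e^(−12λ) · λ^7e^(−35.74λ) = λ^12e^(−47.74λ), i.e. Gamma(13, 47.74).
Mode = (a−1)/b = 12/47.74 ≈ 0.2514.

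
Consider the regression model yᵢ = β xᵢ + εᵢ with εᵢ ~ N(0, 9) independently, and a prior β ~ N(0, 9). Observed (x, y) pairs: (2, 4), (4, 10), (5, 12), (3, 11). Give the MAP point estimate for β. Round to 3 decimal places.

β̂_MAP = 2.564

log p(β | y) = −Σ(yᵢ − βxᵢ)²/(2·9) − β²/(2·9) + const.
Setting the derivative to zero: Σxᵢ(yᵢ − βxᵢ)/9 − β/9 = 0, so β = Σxᵢyᵢ / (Σxᵢ² + σ²/τ²).
Σxᵢyᵢ = 2·4 + 4·10 + 5·12 + 3·11 = 141; Σxᵢ² = 54; σ²/τ² = 1.
β̂_MAP = 141 / (54 + 1) = 141/55 ≈ 2.564.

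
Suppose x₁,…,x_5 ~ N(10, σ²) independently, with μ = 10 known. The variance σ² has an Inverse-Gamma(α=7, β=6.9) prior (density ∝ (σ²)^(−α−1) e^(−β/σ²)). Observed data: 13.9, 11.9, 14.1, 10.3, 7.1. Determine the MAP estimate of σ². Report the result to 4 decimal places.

σ̂²_MAP = 2.7586

Sum of squared deviations about the known mean: SS = (13.9−10)² + (11.9−10)² + (14.1−10)² + (10.3−10)² + (7.1−10)² = 44.13.
The Normal likelihood contributes (σ²)^(−n/2) exp(−SS/(2σ²)), so the posterior is Inverse-Gamma(α + n/2, β + SS/2) = Inverse-Gamma(9.5, 28.965).
The mode of Inverse-Gamma(a, b) is b/(a+1) = 28.965/10.5 ≈ 2.7586.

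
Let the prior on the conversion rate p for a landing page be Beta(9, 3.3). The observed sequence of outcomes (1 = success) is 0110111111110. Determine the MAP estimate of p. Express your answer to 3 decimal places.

Prior: Beta(9, 3.3).
Data: 10 successes in 13 trials (from the sequence). The binomial likelihood contributes p^10(1−p)^3, so the posterior is Beta(9+10, 3.3+3) = Beta(19, 6.3).
For Beta(a, b) with a, b > 1 the mode is (a−1)/(a+b−2) = 18/23.3 ≈ 0.773.

p̂_MAP = 0.773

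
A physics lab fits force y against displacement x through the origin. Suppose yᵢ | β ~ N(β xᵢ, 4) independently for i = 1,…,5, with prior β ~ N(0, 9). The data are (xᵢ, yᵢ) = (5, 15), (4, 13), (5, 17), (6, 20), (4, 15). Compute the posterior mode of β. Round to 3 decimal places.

β̂_MAP = 3.310

log p(β | y) = −Σ(yᵢ − βxᵢ)²/(2·4) − β²/(2·9) + const.
Setting the derivative to zero: Σxᵢ(yᵢ − βxᵢ)/4 − β/9 = 0, so β = Σxᵢyᵢ / (Σxᵢ² + σ²/τ²).
Σxᵢyᵢ = 5·15 + 4·13 + 5·17 + 6·20 + 4·15 = 392; Σxᵢ² = 118; σ²/τ² = 4/9.
β̂_MAP = 392 / (118 + 4/9) = 392/(1066/9) = 1764/533 ≈ 3.310.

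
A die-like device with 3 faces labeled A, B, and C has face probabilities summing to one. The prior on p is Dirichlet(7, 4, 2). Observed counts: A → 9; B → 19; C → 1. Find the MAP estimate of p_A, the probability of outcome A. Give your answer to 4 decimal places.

MAP estimate of p_A = 0.3846

The posterior is Dirichlet(αᵢ + nᵢ) = Dirichlet(16, 23, 3).
For a Dirichlet(a₁,…,a_K) with all aᵢ > 1, the mode has j-th component (aⱼ − 1)/(Σaᵢ − K).
Here Σaᵢ = 42 and K = 3, so p_A = (16 − 1)/(42 − 3) = 15/39 ≈ 0.3846.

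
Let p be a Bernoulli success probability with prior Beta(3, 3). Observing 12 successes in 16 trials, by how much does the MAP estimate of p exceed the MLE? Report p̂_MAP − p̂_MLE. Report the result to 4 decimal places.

MAP − MLE = -0.0500

Posterior is Beta(15, 7); MAP = (15−1)/(22−2) = 14/20 ≈ 0.70000.
MLE ignores the prior: p̂_MLE = k/n = 12/16 ≈ 0.75000.
Difference = 14/20 − 12/16 = -1/20 ≈ -0.0500.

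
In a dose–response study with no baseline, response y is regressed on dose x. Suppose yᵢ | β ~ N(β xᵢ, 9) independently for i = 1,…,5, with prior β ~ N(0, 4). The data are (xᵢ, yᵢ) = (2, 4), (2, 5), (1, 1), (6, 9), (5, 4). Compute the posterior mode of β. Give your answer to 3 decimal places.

log p(β | y) = −Σ(yᵢ − βxᵢ)²/(2·9) − β²/(2·4) + const.
Setting the derivative to zero: Σxᵢ(yᵢ − βxᵢ)/9 − β/4 = 0, so β = Σxᵢyᵢ / (Σxᵢ² + σ²/τ²).
Σxᵢyᵢ = 2·4 + 2·5 + 1·1 + 6·9 + 5·4 = 93; Σxᵢ² = 70; σ²/τ² = 2.25.
β̂_MAP = 93 / (70 + 2.25) = 93/72.25 ≈ 1.287.

β̂_MAP = 1.287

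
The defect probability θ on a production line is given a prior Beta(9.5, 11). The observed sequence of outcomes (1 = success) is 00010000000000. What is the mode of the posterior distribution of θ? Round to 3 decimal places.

θ̂_MAP = 0.292

Prior: Beta(9.5, 11).
Data: 1 success in 14 trials (from the sequence). The binomial likelihood contributes θ(1−θ)^13, so the posterior is Beta(9.5+1, 11+13) = Beta(10.5, 24).
For Beta(a, b) with a, b > 1 the mode is (a−1)/(a+b−2) = 9.5/32.5 ≈ 0.292.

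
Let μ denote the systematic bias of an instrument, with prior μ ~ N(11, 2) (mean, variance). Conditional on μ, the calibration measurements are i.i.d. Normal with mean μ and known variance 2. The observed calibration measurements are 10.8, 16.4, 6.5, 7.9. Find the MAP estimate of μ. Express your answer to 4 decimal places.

μ̂_MAP = 10.5200

n = 4; x̄ = (10.8 + 16.4 + 6.5 + 7.9)/4 = 41.6/4 = 10.4.
For a Normal prior and Normal likelihood with known variance, the posterior is Normal; its mode equals its mean, the precision-weighted average.
Prior precision 1/σ₀² = 1/2 = 0.5; data precision n/σ² = 4/2 = 2.
μ̂ = (0.5·11 + 2·10.4) / (0.5 + 2) = 26.3/2.5 = 10.5200.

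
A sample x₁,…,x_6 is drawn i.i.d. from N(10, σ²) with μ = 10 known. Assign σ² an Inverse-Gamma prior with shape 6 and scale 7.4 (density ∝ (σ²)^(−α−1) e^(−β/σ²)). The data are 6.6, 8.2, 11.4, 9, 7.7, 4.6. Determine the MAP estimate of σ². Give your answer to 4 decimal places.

Sum of squared deviations about the known mean: SS = (6.6−10)² + (8.2−10)² + (11.4−10)² + (9−10)² + (7.7−10)² + (4.6−10)² = 52.21.
The Normal likelihood contributes (σ²)^(−n/2) exp(−SS/(2σ²)), so the posterior is Inverse-Gamma(α + n/2, β + SS/2) = Inverse-Gamma(9, 33.505).
The mode of Inverse-Gamma(a, b) is b/(a+1) = 33.505/10 ≈ 3.3505.

σ̂²_MAP = 3.3505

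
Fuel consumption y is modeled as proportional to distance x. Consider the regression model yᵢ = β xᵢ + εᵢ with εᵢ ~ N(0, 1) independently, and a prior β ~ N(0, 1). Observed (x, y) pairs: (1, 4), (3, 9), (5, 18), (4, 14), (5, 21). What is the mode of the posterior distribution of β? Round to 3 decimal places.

β̂_MAP = 3.662

log p(β | y) = −Σ(yᵢ − βxᵢ)²/(2·1) − β²/(2·1) + const.
Setting the derivative to zero: Σxᵢ(yᵢ − βxᵢ)/1 − β/1 = 0, so β = Σxᵢyᵢ / (Σxᵢ² + σ²/τ²).
Σxᵢyᵢ = 1·4 + 3·9 + 5·18 + 4·14 + 5·21 = 282; Σxᵢ² = 76; σ²/τ² = 1.
β̂_MAP = 282 / (76 + 1) = 282/77 ≈ 3.662.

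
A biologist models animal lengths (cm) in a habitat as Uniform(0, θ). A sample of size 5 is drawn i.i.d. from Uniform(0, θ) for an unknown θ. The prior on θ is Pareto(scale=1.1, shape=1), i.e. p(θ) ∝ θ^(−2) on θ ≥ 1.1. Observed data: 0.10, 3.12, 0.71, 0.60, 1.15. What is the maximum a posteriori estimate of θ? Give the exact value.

The Uniform(0, θ) likelihood is θ^(−n) for θ ≥ max(xᵢ), zero otherwise. Here max(xᵢ) = 3.12.
Posterior ∝ θ^(−2) · θ^(−5) = θ^(−7) on θ ≥ max(1.1, 3.12) = 3.12.
This density is strictly decreasing in θ, so the posterior mode lies at the lower boundary of the support.

θ̂_MAP = 3.12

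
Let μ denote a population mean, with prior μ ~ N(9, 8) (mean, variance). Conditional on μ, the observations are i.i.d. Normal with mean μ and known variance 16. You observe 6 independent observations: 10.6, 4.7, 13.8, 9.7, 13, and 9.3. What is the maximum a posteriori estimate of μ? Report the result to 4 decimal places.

n = 6; x̄ = (10.6 + 4.7 + 13.8 + 9.7 + 13 + 9.3)/6 = 61.1/6 = 611/60 ≈ 10.1833.
For a Normal prior and Normal likelihood with known variance, the posterior is Normal; its mode equals its mean, the precision-weighted average.
Prior precision 1/σ₀² = 1/8 = 0.125; data precision n/σ² = 6/16 = 0.375.
μ̂ = (0.125·9 + 0.375·(611/60)) / (0.125 + 0.375) = 4.94375/0.5 = 9.8875.

μ̂_MAP = 9.8875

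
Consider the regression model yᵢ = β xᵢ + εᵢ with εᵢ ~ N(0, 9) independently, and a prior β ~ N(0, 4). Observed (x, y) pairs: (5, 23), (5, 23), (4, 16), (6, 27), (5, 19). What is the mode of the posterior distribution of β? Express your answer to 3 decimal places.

β̂_MAP = 4.263

log p(β | y) = −Σ(yᵢ − βxᵢ)²/(2·9) − β²/(2·4) + const.
Setting the derivative to zero: Σxᵢ(yᵢ − βxᵢ)/9 − β/4 = 0, so β = Σxᵢyᵢ / (Σxᵢ² + σ²/τ²).
Σxᵢyᵢ = 5·23 + 5·23 + 4·16 + 6·27 + 5·19 = 551; Σxᵢ² = 127; σ²/τ² = 2.25.
β̂_MAP = 551 / (127 + 2.25) = 551/129.25 ≈ 4.263.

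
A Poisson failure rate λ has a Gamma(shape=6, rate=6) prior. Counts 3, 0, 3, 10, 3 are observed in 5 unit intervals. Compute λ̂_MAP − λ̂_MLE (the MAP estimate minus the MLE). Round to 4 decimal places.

MAP − MLE = -1.6182

Σxᵢ = 19. Posterior is Gamma(25, 11); MAP = (25−1)/11 = 24/11 ≈ 2.18182.
MLE = x̄ = 19/5 ≈ 3.80000.
Difference = 24/11 − 19/5 = -89/55 ≈ -1.6182.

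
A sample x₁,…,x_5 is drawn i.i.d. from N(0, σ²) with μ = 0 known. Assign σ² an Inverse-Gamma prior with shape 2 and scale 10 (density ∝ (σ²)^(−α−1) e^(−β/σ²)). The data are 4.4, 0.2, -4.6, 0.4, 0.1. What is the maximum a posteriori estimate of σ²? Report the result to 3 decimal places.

Sum of squared deviations about the known mean: SS = (4.4−0)² + (0.2−0)² + (-4.6−0)² + (0.4−0)² + (0.1−0)² = 40.73.
The Normal likelihood contributes (σ²)^(−n/2) exp(−SS/(2σ²)), so the posterior is Inverse-Gamma(α + n/2, β + SS/2) = Inverse-Gamma(4.5, 30.365).
The mode of Inverse-Gamma(a, b) is b/(a+1) = 30.365/5.5 ≈ 5.521.

σ̂²_MAP = 5.521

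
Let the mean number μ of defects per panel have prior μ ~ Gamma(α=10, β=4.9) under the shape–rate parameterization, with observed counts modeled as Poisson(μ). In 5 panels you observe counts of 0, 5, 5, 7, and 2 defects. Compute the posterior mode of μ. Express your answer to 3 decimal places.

μ̂_MAP = 2.828

Σxᵢ = 0+5+5+7+2 = 19, with n = 5.
Posterior ∝ μ^9e^(−4.9μ) · μ^19e^(−5μ) = μ^28e^(−9.9μ), i.e. Gamma(shape=29, rate=9.9).
The mode of a Gamma(a, b) with a ≥ 1 (shape–rate) is (a−1)/b = 28/9.9 ≈ 2.828.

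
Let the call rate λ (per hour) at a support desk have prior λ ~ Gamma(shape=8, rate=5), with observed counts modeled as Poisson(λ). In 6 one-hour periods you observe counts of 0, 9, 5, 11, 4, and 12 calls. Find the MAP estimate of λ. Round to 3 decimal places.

λ̂_MAP = 4.364

Σxᵢ = 0+9+5+11+4+12 = 41, with n = 6.
Posterior ∝ λ^7e^(−5λ) · λ^41e^(−6λ) = λ^48e^(−11λ), i.e. Gamma(shape=49, rate=11).
The mode of a Gamma(a, b) with a ≥ 1 (shape–rate) is (a−1)/b = 48/11 ≈ 4.364.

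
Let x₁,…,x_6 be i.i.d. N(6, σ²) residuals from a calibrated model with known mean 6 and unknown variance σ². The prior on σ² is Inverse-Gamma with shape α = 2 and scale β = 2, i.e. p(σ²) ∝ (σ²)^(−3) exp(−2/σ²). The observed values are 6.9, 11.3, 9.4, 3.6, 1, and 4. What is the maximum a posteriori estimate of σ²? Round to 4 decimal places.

Sum of squared deviations about the known mean: SS = (6.9−6)² + (11.3−6)² + (9.4−6)² + (3.6−6)² + (1−6)² + (4−6)² = 75.22.
The Normal likelihood contributes (σ²)^(−n/2) exp(−SS/(2σ²)), so the posterior is Inverse-Gamma(α + n/2, β + SS/2) = Inverse-Gamma(5, 39.61).
The mode of Inverse-Gamma(a, b) is b/(a+1) = 39.61/6 ≈ 6.6017.

σ̂²_MAP = 6.6017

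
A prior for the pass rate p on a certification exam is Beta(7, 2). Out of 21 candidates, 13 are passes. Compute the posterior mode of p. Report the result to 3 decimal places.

Prior: Beta(7, 2).
Data: 13 successes in 21 trials. The binomial likelihood contributes p^13(1−p)^8, so the posterior is Beta(7+13, 2+8) = Beta(20, 10).
For Beta(a, b) with a, b > 1 the mode is (a−1)/(a+b−2) = 19/28 ≈ 0.679.

p̂_MAP = 0.679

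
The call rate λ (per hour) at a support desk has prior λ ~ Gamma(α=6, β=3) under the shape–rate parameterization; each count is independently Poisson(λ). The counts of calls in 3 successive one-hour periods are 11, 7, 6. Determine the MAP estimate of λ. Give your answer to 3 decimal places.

λ̂_MAP = 4.833

Σxᵢ = 11+7+6 = 24, with n = 3.
Posterior ∝ λ^5e^(−3λ) · λ^24e^(−3λ) = λ^29e^(−6λ), i.e. Gamma(shape=30, rate=6).
The mode of a Gamma(a, b) with a ≥ 1 (shape–rate) is (a−1)/b = 29/6 ≈ 4.833.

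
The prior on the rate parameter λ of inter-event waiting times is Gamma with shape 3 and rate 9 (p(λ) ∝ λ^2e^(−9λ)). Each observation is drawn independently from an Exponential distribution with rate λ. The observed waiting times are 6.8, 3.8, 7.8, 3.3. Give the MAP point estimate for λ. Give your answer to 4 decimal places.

The Exponential(rate=λ) likelihood is ∝ λ^n e^(−λΣtᵢ). Here n = 4 and Σtᵢ = 6.8 + 3.8 + 7.8 + 3.3 = 21.7.
Posterior ∝ λ^2e^(−9λ) · λ^4e^(−21.7λ) = λ^6e^(−30.7λ), i.e. Gamma(7, 30.7).
Mode = (a−1)/b = 6/30.7 ≈ 0.1954.

λ̂_MAP = 0.1954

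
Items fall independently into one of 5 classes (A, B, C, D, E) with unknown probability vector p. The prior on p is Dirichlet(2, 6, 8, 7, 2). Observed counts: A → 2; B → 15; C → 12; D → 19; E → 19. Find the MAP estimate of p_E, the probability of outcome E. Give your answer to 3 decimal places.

The posterior is Dirichlet(αᵢ + nᵢ) = Dirichlet(4, 21, 20, 26, 21).
For a Dirichlet(a₁,…,a_K) with all aᵢ > 1, the mode has j-th component (aⱼ − 1)/(Σaᵢ − K).
Here Σaᵢ = 92 and K = 5, so p_E = (21 − 1)/(92 − 5) = 20/87 ≈ 0.230.

MAP estimate of p_E = 0.230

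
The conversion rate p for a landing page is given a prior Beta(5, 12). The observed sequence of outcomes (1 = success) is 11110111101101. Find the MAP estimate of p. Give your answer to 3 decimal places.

Prior: Beta(5, 12).
Data: 11 successes in 14 trials (from the sequence). The binomial likelihood contributes p^11(1−p)^3, so the posterior is Beta(5+11, 12+3) = Beta(16, 15).
For Beta(a, b) with a, b > 1 the mode is (a−1)/(a+b−2) = 15/29 ≈ 0.517.

p̂_MAP = 0.517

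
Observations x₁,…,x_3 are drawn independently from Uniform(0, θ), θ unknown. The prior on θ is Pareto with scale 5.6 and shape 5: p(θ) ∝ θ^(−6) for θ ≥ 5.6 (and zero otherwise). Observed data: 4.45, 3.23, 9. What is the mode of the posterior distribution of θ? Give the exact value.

The Uniform(0, θ) likelihood is θ^(−n) for θ ≥ max(xᵢ), zero otherwise. Here max(xᵢ) = 9.
Posterior ∝ θ^(−6) · θ^(−3) = θ^(−9) on θ ≥ max(5.6, 9) = 9.
This density is strictly decreasing in θ, so the posterior mode lies at the lower boundary of the support.

θ̂_MAP = 9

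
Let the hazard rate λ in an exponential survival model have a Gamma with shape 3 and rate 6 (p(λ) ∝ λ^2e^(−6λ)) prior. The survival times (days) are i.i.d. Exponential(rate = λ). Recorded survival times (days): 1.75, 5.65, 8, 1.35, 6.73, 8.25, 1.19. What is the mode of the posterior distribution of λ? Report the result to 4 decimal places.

The Exponential(rate=λ) likelihood is ∝ λ^n e^(−λΣtᵢ). Here n = 7 and Σtᵢ = 1.75 + 5.65 + 8 + 1.35 + 6.73 + 8.25 + 1.19 = 32.92.
Posterior ∝ λ^2e^(−6λ) · λ^7e^(−32.92λ) = λ^9e^(−38.92λ), i.e. Gamma(10, 38.92).
Mode = (a−1)/b = 9/38.92 ≈ 0.2312.

λ̂_MAP = 0.2312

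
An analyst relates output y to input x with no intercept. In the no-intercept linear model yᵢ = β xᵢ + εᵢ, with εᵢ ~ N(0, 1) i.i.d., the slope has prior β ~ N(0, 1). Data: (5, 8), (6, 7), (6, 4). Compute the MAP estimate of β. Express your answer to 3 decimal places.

β̂_MAP = 1.082

log p(β | y) = −Σ(yᵢ − βxᵢ)²/(2·1) − β²/(2·1) + const.
Setting the derivative to zero: Σxᵢ(yᵢ − βxᵢ)/1 − β/1 = 0, so β = Σxᵢyᵢ / (Σxᵢ² + σ²/τ²).
Σxᵢyᵢ = 5·8 + 6·7 + 6·4 = 106; Σxᵢ² = 97; σ²/τ² = 1.
β̂_MAP = 106 / (97 + 1) = 106/98 ≈ 1.082.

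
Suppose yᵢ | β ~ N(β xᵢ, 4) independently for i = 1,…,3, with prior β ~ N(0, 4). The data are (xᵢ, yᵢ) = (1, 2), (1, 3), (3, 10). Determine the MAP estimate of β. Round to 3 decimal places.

log p(β | y) = −Σ(yᵢ − βxᵢ)²/(2·4) − β²/(2·4) + const.
Setting the derivative to zero: Σxᵢ(yᵢ − βxᵢ)/4 − β/4 = 0, so β = Σxᵢyᵢ / (Σxᵢ² + σ²/τ²).
Σxᵢyᵢ = 1·2 + 1·3 + 3·10 = 35; Σxᵢ² = 11; σ²/τ² = 1.
β̂_MAP = 35 / (11 + 1) = 35/12 ≈ 2.917.

β̂_MAP = 2.917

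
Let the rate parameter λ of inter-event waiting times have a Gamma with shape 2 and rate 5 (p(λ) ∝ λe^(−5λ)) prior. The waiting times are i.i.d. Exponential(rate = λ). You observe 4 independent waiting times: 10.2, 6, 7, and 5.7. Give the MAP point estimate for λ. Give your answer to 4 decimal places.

The Exponential(rate=λ) likelihood is ∝ λ^n e^(−λΣtᵢ). Here n = 4 and Σtᵢ = 10.2 + 6 + 7 + 5.7 = 28.9.
Posterior ∝ λe^(−5λ) · λ^4e^(−28.9λ) = λ^5e^(−33.9λ), i.e. Gamma(6, 33.9).
Mode = (a−1)/b = 5/33.9 ≈ 0.1475.

λ̂_MAP = 0.1475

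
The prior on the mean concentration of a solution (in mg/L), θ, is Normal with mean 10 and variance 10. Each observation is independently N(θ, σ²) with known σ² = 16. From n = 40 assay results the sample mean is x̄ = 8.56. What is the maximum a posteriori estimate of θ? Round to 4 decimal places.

θ̂_MAP = 8.6154

n = 40, x̄ = 8.56.
For a Normal prior and Normal likelihood with known variance, the posterior is Normal; its mode equals its mean, the precision-weighted average.
Prior precision 1/σ₀² = 1/10 = 0.1; data precision n/σ² = 40/16 = 2.5.
θ̂ = (0.1·10 + 2.5·8.56) / (0.1 + 2.5) = 22.4/2.6 = 112/13 ≈ 8.6154.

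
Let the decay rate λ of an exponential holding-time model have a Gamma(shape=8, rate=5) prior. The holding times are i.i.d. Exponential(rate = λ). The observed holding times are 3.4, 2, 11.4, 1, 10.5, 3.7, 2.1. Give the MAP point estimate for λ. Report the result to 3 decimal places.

The Exponential(rate=λ) likelihood is ∝ λ^n e^(−λΣtᵢ). Here n = 7 and Σtᵢ = 3.4 + 2 + 11.4 + 1 + 10.5 + 3.7 + 2.1 = 34.1.
Posterior ∝ λ^7e^(−5λ) · λ^7e^(−34.1λ) = λ^14e^(−39.1λ), i.e. Gamma(15, 39.1).
Mode = (a−1)/b = 14/39.1 ≈ 0.358.

λ̂_MAP = 0.358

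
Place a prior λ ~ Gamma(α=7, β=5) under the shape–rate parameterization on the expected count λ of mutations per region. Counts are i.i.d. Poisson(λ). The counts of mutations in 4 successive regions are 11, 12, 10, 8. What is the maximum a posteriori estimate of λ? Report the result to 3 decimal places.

λ̂_MAP = 5.222

Σxᵢ = 11+12+10+8 = 41, with n = 4.
Posterior ∝ λ^6e^(−5λ) · λ^41e^(−4λ) = λ^47e^(−9λ), i.e. Gamma(shape=48, rate=9).
The mode of a Gamma(a, b) with a ≥ 1 (shape–rate) is (a−1)/b = 47/9 ≈ 5.222.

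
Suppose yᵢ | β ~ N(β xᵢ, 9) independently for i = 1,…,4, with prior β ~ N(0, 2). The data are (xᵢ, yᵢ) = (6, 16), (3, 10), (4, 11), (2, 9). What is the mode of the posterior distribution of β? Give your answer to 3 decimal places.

log p(β | y) = −Σ(yᵢ − βxᵢ)²/(2·9) − β²/(2·2) + const.
Setting the derivative to zero: Σxᵢ(yᵢ − βxᵢ)/9 − β/2 = 0, so β = Σxᵢyᵢ / (Σxᵢ² + σ²/τ²).
Σxᵢyᵢ = 6·16 + 3·10 + 4·11 + 2·9 = 188; Σxᵢ² = 65; σ²/τ² = 4.5.
β̂_MAP = 188 / (65 + 4.5) = 188/69.5 ≈ 2.705.

β̂_MAP = 2.705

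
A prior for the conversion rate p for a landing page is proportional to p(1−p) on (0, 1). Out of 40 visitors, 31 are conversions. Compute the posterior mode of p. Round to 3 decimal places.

p̂_MAP = 0.762

The prior density ∝ p(1−p)^1 is the kernel of Beta(2, 2).
Data: 31 successes in 40 trials. The binomial likelihood contributes p^31(1−p)^9, so the posterior is Beta(2+31, 2+9) = Beta(33, 11).
For Beta(a, b) with a, b > 1 the mode is (a−1)/(a+b−2) = 32/42 ≈ 0.762.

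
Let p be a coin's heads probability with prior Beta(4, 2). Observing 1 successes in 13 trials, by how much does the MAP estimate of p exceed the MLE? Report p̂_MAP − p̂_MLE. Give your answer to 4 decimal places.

MAP − MLE = 0.1584

Posterior is Beta(5, 14); MAP = (5−1)/(19−2) = 4/17 ≈ 0.23529.
MLE ignores the prior: p̂_MLE = k/n = 1/13 ≈ 0.07692.
Difference = 4/17 − 1/13 = 35/221 ≈ 0.1584.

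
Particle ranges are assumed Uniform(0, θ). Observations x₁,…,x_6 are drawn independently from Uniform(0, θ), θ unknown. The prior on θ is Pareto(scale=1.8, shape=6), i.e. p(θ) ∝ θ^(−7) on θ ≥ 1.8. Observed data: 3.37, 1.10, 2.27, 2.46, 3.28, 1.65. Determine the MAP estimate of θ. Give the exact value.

The Uniform(0, θ) likelihood is θ^(−n) for θ ≥ max(xᵢ), zero otherwise. Here max(xᵢ) = 3.37.
Posterior ∝ θ^(−7) · θ^(−6) = θ^(−13) on θ ≥ max(1.8, 3.37) = 3.37.
This density is strictly decreasing in θ, so the posterior mode lies at the lower boundary of the support.

θ̂_MAP = 3.37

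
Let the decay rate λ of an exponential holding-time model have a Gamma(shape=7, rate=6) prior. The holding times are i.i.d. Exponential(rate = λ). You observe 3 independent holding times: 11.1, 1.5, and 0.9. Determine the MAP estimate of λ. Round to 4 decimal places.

The Exponential(rate=λ) likelihood is ∝ λ^n e^(−λΣtᵢ). Here n = 3 and Σtᵢ = 11.1 + 1.5 + 0.9 = 13.5.
Posterior ∝ λ^6e^(−6λ) · λ^3e^(−13.5λ) = λ^9e^(−19.5λ), i.e. Gamma(10, 19.5).
Mode = (a−1)/b = 9/19.5 ≈ 0.4615.

λ̂_MAP = 0.4615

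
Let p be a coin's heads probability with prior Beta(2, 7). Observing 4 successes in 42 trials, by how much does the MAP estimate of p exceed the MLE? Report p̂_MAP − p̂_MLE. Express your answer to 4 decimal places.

Posterior is Beta(6, 45); MAP = (6−1)/(51−2) = 5/49 ≈ 0.10204.
MLE ignores the prior: p̂_MLE = k/n = 4/42 ≈ 0.09524.
Difference = 5/49 − 4/42 = 1/147 ≈ 0.0068.

MAP − MLE = 0.0068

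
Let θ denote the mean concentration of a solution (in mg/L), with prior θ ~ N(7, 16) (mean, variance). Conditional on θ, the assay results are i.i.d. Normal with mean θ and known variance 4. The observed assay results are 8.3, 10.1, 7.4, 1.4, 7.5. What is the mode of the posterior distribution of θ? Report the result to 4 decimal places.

θ̂_MAP = 6.9429

n = 5; x̄ = (8.3 + 10.1 + 7.4 + 1.4 + 7.5)/5 = 34.7/5 = 6.94.
For a Normal prior and Normal likelihood with known variance, the posterior is Normal; its mode equals its mean, the precision-weighted average.
Prior precision 1/σ₀² = 1/16 = 0.0625; data precision n/σ² = 5/4 = 1.25.
θ̂ = (0.0625·7 + 1.25·6.94) / (0.0625 + 1.25) = 9.1125/1.3125 = 243/35 ≈ 6.9429.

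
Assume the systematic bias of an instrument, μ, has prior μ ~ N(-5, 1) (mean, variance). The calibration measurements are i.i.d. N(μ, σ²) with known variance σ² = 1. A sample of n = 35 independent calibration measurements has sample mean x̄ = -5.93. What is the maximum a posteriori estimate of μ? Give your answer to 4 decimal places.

n = 35, x̄ = -5.93.
For a Normal prior and Normal likelihood with known variance, the posterior is Normal; its mode equals its mean, the precision-weighted average.
Prior precision 1/σ₀² = 1/1 = 1; data precision n/σ² = 35/1 = 35.
μ̂ = (1·(-5) + 35·(-5.93)) / (1 + 35) = (-212.55)/36 = -1417/240 ≈ -5.9042.

μ̂_MAP = -5.9042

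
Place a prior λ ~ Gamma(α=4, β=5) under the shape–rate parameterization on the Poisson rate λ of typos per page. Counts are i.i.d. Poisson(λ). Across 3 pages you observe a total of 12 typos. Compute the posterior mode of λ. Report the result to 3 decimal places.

λ̂_MAP = 1.875

Σxᵢ = 12, n = 3.
Posterior ∝ λ^3e^(−5λ) · λ^12e^(−3λ) = λ^15e^(−8λ), i.e. Gamma(shape=16, rate=8).
The mode of a Gamma(a, b) with a ≥ 1 (shape–rate) is (a−1)/b = 15/8 ≈ 1.875.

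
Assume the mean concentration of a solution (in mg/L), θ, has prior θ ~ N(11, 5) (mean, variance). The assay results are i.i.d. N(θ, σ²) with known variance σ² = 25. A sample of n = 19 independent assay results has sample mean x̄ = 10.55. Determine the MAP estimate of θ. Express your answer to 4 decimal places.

θ̂_MAP = 10.6438

n = 19, x̄ = 10.55.
For a Normal prior and Normal likelihood with known variance, the posterior is Normal; its mode equals its mean, the precision-weighted average.
Prior precision 1/σ₀² = 1/5 = 0.2; data precision n/σ² = 19/25 = 0.76.
θ̂ = (0.2·11 + 0.76·10.55) / (0.2 + 0.76) = 10.218/0.96 = 10.64375 ≈ 10.6438.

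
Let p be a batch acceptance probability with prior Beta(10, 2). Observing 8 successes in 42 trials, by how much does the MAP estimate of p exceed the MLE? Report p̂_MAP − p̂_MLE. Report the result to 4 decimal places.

MAP − MLE = 0.1364

Posterior is Beta(18, 36); MAP = (18−1)/(54−2) = 17/52 ≈ 0.32692.
MLE ignores the prior: p̂_MLE = k/n = 8/42 ≈ 0.19048.
Difference = 17/52 − 8/42 = 149/1092 ≈ 0.1364.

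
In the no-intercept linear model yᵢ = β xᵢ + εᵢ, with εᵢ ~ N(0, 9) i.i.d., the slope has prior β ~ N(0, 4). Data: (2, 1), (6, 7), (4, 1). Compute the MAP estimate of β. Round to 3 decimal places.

log p(β | y) = −Σ(yᵢ − βxᵢ)²/(2·9) − β²/(2·4) + const.
Setting the derivative to zero: Σxᵢ(yᵢ − βxᵢ)/9 − β/4 = 0, so β = Σxᵢyᵢ / (Σxᵢ² + σ²/τ²).
Σxᵢyᵢ = 2·1 + 6·7 + 4·1 = 48; Σxᵢ² = 56; σ²/τ² = 2.25.
β̂_MAP = 48 / (56 + 2.25) = 48/58.25 ≈ 0.824.

β̂_MAP = 0.824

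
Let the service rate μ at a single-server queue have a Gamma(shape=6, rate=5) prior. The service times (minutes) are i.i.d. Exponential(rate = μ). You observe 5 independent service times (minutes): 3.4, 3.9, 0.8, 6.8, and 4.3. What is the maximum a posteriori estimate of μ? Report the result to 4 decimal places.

μ̂_MAP = 0.4132

The Exponential(rate=μ) likelihood is ∝ μ^n e^(−μΣtᵢ). Here n = 5 and Σtᵢ = 3.4 + 3.9 + 0.8 + 6.8 + 4.3 = 19.2.
Posterior ∝ μ^5e^(−5μ) · μ^5e^(−19.2μ) = μ^10e^(−24.2μ), i.e. Gamma(11, 24.2).
Mode = (a−1)/b = 10/24.2 ≈ 0.4132.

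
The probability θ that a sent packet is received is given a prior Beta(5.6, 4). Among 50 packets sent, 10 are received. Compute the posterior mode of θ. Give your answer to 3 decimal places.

Prior: Beta(5.6, 4).
Data: 10 successes in 50 trials. The binomial likelihood contributes θ^10(1−θ)^40, so the posterior is Beta(5.6+10, 4+40) = Beta(15.6, 44).
For Beta(a, b) with a, b > 1 the mode is (a−1)/(a+b−2) = 14.6/57.6 ≈ 0.253.

θ̂_MAP = 0.253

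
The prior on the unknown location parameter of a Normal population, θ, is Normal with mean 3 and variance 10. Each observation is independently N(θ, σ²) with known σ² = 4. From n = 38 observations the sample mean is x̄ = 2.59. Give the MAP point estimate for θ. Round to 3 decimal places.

θ̂_MAP = 2.594

n = 38, x̄ = 2.59.
For a Normal prior and Normal likelihood with known variance, the posterior is Normal; its mode equals its mean, the precision-weighted average.
Prior precision 1/σ₀² = 1/10 = 0.1; data precision n/σ² = 38/4 = 9.5.
θ̂ = (0.1·3 + 9.5·2.59) / (0.1 + 9.5) = 24.905/9.6 = 4981/1920 ≈ 2.594.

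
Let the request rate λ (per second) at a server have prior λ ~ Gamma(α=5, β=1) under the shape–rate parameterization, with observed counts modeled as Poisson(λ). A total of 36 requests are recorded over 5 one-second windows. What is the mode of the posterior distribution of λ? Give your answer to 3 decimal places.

λ̂_MAP = 6.667

Σxᵢ = 36, n = 5.
Posterior ∝ λ^4e^(−1λ) · λ^36e^(−5λ) = λ^40e^(−6λ), i.e. Gamma(shape=41, rate=6).
The mode of a Gamma(a, b) with a ≥ 1 (shape–rate) is (a−1)/b = 40/6 ≈ 6.667.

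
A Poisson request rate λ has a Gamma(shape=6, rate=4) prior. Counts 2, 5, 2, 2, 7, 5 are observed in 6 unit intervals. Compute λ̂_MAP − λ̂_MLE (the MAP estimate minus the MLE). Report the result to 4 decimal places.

Σxᵢ = 23. Posterior is Gamma(29, 10); MAP = (29−1)/10 = 28/10 ≈ 2.80000.
MLE = x̄ = 23/6 ≈ 3.83333.
Difference = 28/10 − 23/6 = -31/30 ≈ -1.0333.

MAP − MLE = -1.0333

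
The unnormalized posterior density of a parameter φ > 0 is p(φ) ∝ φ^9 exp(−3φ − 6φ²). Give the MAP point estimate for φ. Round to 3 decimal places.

ℓ'(φ) = 9/φ − 3 − 12φ. Setting this to zero and multiplying by φ: 12φ² + 3φ − 9 = 0.
φ = (−3 + √(3² + 4·12·9)) / (2·12) = (−3 + √441) / 24 = (−3 + 21)/24 = 3/4.
ℓ''(φ) = −9/φ² − 12 < 0, confirming a maximum.

φ̂_MAP = 0.750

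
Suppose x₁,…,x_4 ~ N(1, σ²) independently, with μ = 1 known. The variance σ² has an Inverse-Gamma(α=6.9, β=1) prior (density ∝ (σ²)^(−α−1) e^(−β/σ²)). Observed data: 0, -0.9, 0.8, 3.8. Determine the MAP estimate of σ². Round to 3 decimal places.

σ̂²_MAP = 0.732

Sum of squared deviations about the known mean: SS = (0−1)² + (-0.9−1)² + (0.8−1)² + (3.8−1)² = 12.49.
The Normal likelihood contributes (σ²)^(−n/2) exp(−SS/(2σ²)), so the posterior is Inverse-Gamma(α + n/2, β + SS/2) = Inverse-Gamma(8.9, 7.245).
The mode of Inverse-Gamma(a, b) is b/(a+1) = 7.245/9.9 ≈ 0.732.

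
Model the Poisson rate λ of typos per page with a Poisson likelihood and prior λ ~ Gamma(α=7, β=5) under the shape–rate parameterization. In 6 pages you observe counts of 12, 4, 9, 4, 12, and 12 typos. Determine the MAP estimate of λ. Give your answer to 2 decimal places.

λ̂_MAP = 5.36

Σxᵢ = 12+4+9+4+12+12 = 53, with n = 6.
Posterior ∝ λ^6e^(−5λ) · λ^53e^(−6λ) = λ^59e^(−11λ), i.e. Gamma(shape=60, rate=11).
The mode of a Gamma(a, b) with a ≥ 1 (shape–rate) is (a−1)/b = 59/11 ≈ 5.36.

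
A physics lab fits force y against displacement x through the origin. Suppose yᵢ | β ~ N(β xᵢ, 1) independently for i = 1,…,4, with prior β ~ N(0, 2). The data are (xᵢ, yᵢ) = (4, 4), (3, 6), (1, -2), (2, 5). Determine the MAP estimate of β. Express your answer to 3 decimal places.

β̂_MAP = 1.377

log p(β | y) = −Σ(yᵢ − βxᵢ)²/(2·1) − β²/(2·2) + const.
Setting the derivative to zero: Σxᵢ(yᵢ − βxᵢ)/1 − β/2 = 0, so β = Σxᵢyᵢ / (Σxᵢ² + σ²/τ²).
Σxᵢyᵢ = 4·4 + 3·6 + 1·(-2) + 2·5 = 42; Σxᵢ² = 30; σ²/τ² = 0.5.
β̂_MAP = 42 / (30 + 0.5) = 42/30.5 ≈ 1.377.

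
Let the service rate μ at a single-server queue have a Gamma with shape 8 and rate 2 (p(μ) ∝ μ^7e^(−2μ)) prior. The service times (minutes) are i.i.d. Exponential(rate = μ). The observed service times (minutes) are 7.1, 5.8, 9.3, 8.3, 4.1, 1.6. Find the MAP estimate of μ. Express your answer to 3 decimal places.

μ̂_MAP = 0.340

The Exponential(rate=μ) likelihood is ∝ μ^n e^(−μΣtᵢ). Here n = 6 and Σtᵢ = 7.1 + 5.8 + 9.3 + 8.3 + 4.1 + 1.6 = 36.2.
Posterior ∝ μ^7e^(−2μ) · μ^6e^(−36.2μ) = μ^13e^(−38.2μ), i.e. Gamma(14, 38.2).
Mode = (a−1)/b = 13/38.2 ≈ 0.340.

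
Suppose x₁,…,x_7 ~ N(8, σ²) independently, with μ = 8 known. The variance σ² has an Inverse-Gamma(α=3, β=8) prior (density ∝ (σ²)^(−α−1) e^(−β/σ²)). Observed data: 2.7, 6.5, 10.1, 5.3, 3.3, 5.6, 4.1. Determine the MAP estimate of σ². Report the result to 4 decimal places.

σ̂²_MAP = 6.7400

Sum of squared deviations about the known mean: SS = (2.7−8)² + (6.5−8)² + (10.1−8)² + (5.3−8)² + (3.3−8)² + (5.6−8)² + (4.1−8)² = 85.1.
The Normal likelihood contributes (σ²)^(−n/2) exp(−SS/(2σ²)), so the posterior is Inverse-Gamma(α + n/2, β + SS/2) = Inverse-Gamma(6.5, 50.55).
The mode of Inverse-Gamma(a, b) is b/(a+1) = 50.55/7.5 ≈ 6.7400.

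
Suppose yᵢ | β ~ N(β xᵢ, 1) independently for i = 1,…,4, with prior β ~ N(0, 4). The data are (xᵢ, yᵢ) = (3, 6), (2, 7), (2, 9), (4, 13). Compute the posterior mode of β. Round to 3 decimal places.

β̂_MAP = 3.068

log p(β | y) = −Σ(yᵢ − βxᵢ)²/(2·1) − β²/(2·4) + const.
Setting the derivative to zero: Σxᵢ(yᵢ − βxᵢ)/1 − β/4 = 0, so β = Σxᵢyᵢ / (Σxᵢ² + σ²/τ²).
Σxᵢyᵢ = 3·6 + 2·7 + 2·9 + 4·13 = 102; Σxᵢ² = 33; σ²/τ² = 0.25.
β̂_MAP = 102 / (33 + 0.25) = 102/33.25 ≈ 3.068.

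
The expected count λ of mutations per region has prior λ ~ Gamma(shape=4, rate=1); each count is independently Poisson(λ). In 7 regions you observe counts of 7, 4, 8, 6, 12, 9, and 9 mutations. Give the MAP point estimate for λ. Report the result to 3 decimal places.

Σxᵢ = 7+4+8+6+12+9+9 = 55, with n = 7.
Posterior ∝ λ^3e^(−1λ) · λ^55e^(−7λ) = λ^58e^(−8λ), i.e. Gamma(shape=59, rate=8).
The mode of a Gamma(a, b) with a ≥ 1 (shape–rate) is (a−1)/b = 58/8 ≈ 7.250.

λ̂_MAP = 7.250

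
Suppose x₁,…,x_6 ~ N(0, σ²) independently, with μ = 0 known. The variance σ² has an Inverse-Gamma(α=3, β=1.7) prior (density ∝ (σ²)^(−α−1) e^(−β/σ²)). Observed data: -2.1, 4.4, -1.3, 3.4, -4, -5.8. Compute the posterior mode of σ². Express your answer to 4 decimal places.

Sum of squared deviations about the known mean: SS = (-2.1−0)² + (4.4−0)² + (-1.3−0)² + (3.4−0)² + (-4−0)² + (-5.8−0)² = 86.66.
The Normal likelihood contributes (σ²)^(−n/2) exp(−SS/(2σ²)), so the posterior is Inverse-Gamma(α + n/2, β + SS/2) = Inverse-Gamma(6, 45.03).
The mode of Inverse-Gamma(a, b) is b/(a+1) = 45.03/7 ≈ 6.4329.

σ̂²_MAP = 6.4329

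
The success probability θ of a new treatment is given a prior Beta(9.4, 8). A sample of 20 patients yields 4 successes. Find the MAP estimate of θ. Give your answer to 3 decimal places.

θ̂_MAP = 0.350

Prior: Beta(9.4, 8).
Data: 4 successes in 20 trials. The binomial likelihood contributes θ^4(1−θ)^16, so the posterior is Beta(9.4+4, 8+16) = Beta(13.4, 24).
For Beta(a, b) with a, b > 1 the mode is (a−1)/(a+b−2) = 12.4/35.4 ≈ 0.350.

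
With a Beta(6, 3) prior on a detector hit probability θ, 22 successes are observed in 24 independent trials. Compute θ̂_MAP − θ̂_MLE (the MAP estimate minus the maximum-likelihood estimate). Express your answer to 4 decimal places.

Posterior is Beta(28, 5); MAP = (28−1)/(33−2) = 27/31 ≈ 0.87097.
MLE ignores the prior: θ̂_MLE = k/n = 22/24 ≈ 0.91667.
Difference = 27/31 − 22/24 = -17/372 ≈ -0.0457.

MAP − MLE = -0.0457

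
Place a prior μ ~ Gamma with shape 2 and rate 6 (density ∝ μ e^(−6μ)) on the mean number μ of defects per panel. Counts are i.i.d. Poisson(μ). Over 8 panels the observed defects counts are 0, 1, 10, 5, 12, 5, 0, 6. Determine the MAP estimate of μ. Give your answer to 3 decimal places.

Σxᵢ = 0+1+10+5+12+5+0+6 = 39, with n = 8.
Posterior ∝ μe^(−6μ) · μ^39e^(−8μ) = μ^40e^(−14μ), i.e. Gamma(shape=41, rate=14).
The mode of a Gamma(a, b) with a ≥ 1 (shape–rate) is (a−1)/b = 40/14 ≈ 2.857.

μ̂_MAP = 2.857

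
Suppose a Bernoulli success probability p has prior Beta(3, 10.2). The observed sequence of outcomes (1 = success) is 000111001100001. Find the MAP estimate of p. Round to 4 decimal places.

p̂_MAP = 0.3053

Prior: Beta(3, 10.2).
Data: 6 successes in 15 trials (from the sequence). The binomial likelihood contributes p^6(1−p)^9, so the posterior is Beta(3+6, 10.2+9) = Beta(9, 19.2).
For Beta(a, b) with a, b > 1 the mode is (a−1)/(a+b−2) = 8/26.2 ≈ 0.3053.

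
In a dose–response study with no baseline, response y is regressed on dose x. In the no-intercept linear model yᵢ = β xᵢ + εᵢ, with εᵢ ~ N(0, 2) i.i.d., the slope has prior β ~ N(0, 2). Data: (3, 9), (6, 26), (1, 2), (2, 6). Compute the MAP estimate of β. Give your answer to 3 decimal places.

log p(β | y) = −Σ(yᵢ − βxᵢ)²/(2·2) − β²/(2·2) + const.
Setting the derivative to zero: Σxᵢ(yᵢ − βxᵢ)/2 − β/2 = 0, so β = Σxᵢyᵢ / (Σxᵢ² + σ²/τ²).
Σxᵢyᵢ = 3·9 + 6·26 + 1·2 + 2·6 = 197; Σxᵢ² = 50; σ²/τ² = 1.
β̂_MAP = 197 / (50 + 1) = 197/51 ≈ 3.863.

β̂_MAP = 3.863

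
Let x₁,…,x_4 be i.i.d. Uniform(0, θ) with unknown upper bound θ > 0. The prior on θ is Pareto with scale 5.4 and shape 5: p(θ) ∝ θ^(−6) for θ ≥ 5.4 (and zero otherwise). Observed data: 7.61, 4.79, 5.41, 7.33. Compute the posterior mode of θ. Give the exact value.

The Uniform(0, θ) likelihood is θ^(−n) for θ ≥ max(xᵢ), zero otherwise. Here max(xᵢ) = 7.61.
Posterior ∝ θ^(−6) · θ^(−4) = θ^(−10) on θ ≥ max(5.4, 7.61) = 7.61.
This density is strictly decreasing in θ, so the posterior mode lies at the lower boundary of the support.

θ̂_MAP = 7.61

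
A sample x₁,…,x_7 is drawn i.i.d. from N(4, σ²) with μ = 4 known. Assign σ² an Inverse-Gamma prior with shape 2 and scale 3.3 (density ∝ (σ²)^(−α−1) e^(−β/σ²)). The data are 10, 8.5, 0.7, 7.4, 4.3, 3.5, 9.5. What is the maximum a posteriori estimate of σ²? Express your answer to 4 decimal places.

σ̂²_MAP = 8.9146

Sum of squared deviations about the known mean: SS = (10−4)² + (8.5−4)² + (0.7−4)² + (7.4−4)² + (4.3−4)² + (3.5−4)² + (9.5−4)² = 109.29.
The Normal likelihood contributes (σ²)^(−n/2) exp(−SS/(2σ²)), so the posterior is Inverse-Gamma(α + n/2, β + SS/2) = Inverse-Gamma(5.5, 57.945).
The mode of Inverse-Gamma(a, b) is b/(a+1) = 57.945/6.5 ≈ 8.9146.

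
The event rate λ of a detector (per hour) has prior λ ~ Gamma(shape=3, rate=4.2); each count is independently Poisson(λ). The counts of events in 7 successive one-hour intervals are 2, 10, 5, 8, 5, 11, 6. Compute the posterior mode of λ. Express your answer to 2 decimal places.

λ̂_MAP = 4.38

Σxᵢ = 2+10+5+8+5+11+6 = 47, with n = 7.
Posterior ∝ λ^2e^(−4.2λ) · λ^47e^(−7λ) = λ^49e^(−11.2λ), i.e. Gamma(shape=50, rate=11.2).
The mode of a Gamma(a, b) with a ≥ 1 (shape–rate) is (a−1)/b = 49/11.2 ≈ 4.38.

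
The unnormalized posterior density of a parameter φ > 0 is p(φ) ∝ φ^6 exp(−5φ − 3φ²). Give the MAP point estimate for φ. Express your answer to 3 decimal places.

ℓ'(φ) = 6/φ − 5 − 6φ. Setting this to zero and multiplying by φ: 6φ² + 5φ − 6 = 0.
φ = (−5 + √(5² + 4·6·6)) / (2·6) = (−5 + √169) / 12 = (−5 + 13)/12 = 2/3.
ℓ''(φ) = −6/φ² − 6 < 0, confirming a maximum.

φ̂_MAP = 0.667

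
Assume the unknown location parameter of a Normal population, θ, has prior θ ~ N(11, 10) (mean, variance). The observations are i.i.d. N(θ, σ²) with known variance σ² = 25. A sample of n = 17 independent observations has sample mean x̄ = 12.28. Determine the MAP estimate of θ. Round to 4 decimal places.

n = 17, x̄ = 12.28.
For a Normal prior and Normal likelihood with known variance, the posterior is Normal; its mode equals its mean, the precision-weighted average.
Prior precision 1/σ₀² = 1/10 = 0.1; data precision n/σ² = 17/25 = 0.68.
θ̂ = (0.1·11 + 0.68·12.28) / (0.1 + 0.68) = 9.4504/0.78 = 11813/975 ≈ 12.1159.

θ̂_MAP = 12.1159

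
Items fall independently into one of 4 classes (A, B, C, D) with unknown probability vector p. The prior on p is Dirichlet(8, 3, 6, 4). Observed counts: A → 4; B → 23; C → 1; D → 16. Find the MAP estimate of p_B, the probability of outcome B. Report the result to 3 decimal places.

The posterior is Dirichlet(αᵢ + nᵢ) = Dirichlet(12, 26, 7, 20).
For a Dirichlet(a₁,…,a_K) with all aᵢ > 1, the mode has j-th component (aⱼ − 1)/(Σaᵢ − K).
Here Σaᵢ = 65 and K = 4, so p_B = (26 − 1)/(65 − 4) = 25/61 ≈ 0.410.

MAP estimate of p_B = 0.410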